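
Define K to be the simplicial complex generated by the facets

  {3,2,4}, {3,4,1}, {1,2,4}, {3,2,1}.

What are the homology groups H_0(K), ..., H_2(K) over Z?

Take the total order 1 < 2 < 3 < 4 on the vertex set. Then K (dimension 2) consists of the simplices:

  0-simplices (4): [1], [2], [3], [4]
  1-simplices (6): [1,2], [1,3], [1,4], [2,3], [2,4], [3,4]
  2-simplices (4): [1,2,3], [1,2,4], [1,3,4], [2,3,4]

giving chain groups C_0 ≅ Z^4, C_1 ≅ Z^6, C_2 ≅ Z^4.

Boundary ∂_1: C_1 → C_0 maps an edge to its endpoints' difference, ∂[p,q] = q − p.
As a 4×6 matrix over Z this has rank 3, with invariant factors (1,1,1).

∂_2: C_2 → C_1 acts by ∂[p,q,r] = [q,r] − [p,r] + [p,q]. For instance
  ∂[1,2,4] = [2,4] − [1,4] + [1,2],
  ∂[1,2,3] = [2,3] − [1,3] + [1,2].
The resulting 6×4 matrix has rank 3, and its Smith normal form has invariant factors (1,1,1).

Reading off H_k = ker ∂_k / im ∂_{k+1}:

  H_0: rank C_0 − rank ∂_1 = 4 − 3 = 1, and the invariant factors of ∂_1 are all 1, so H_0 = Z.
  H_1: rank ker ∂_1 − rank ∂_2 = (6 − 3) − 3 = 0, and the invariant factors of ∂_2 are all 1, so H_1 = 0.
  H_2: rank ker ∂_2 − rank ∂_3 = (4 − 3) − 0 = 1, and there is no ∂_3, so H_2 = Z.

H_0 = Z,  H_1 = 0,  H_2 = Z.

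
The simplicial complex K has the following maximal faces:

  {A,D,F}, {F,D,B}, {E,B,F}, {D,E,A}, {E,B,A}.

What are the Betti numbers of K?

Take the total order A < B < D < E < F on the vertex set. Then K (dimension 2) consists of the simplices:

  0-simplices (5): A, B, D, E, F
  1-simplices (10): AB, AD, AE, AF, BD, BE, BF, DE, DF, EF
  2-simplices (5): ABE, ADE, ADF, BDF, BEF

Hence C_0 ≅ Z^5, C_1 ≅ Z^10, C_2 ≅ Z^5.

Boundary ∂_1: C_1 → C_0 maps an edge to its endpoints' difference, ∂[p,q] = q − p.
The resulting 5×10 matrix has rank 4, and its Smith normal form has invariant factors (1,1,1,1).

The boundary map ∂_2: C_2 → C_1 sends each 2-simplex [p,q,r] to [q,r] − [p,r] + [p,q]. For instance
  ∂BDF = DF − BF + BD,
  ∂ABE = BE − AE + AB.
This gives a 10×5 integer matrix of rank 5; reducing to Smith normal form yields diagonal entries (1,1,1,1,1).

From H_k ≅ ker(∂_k) / im(∂_{k+1}) we obtain:

  H_0: rank C_0 − rank ∂_1 = 5 − 4 = 1, and the invariant factors of ∂_1 are all 1, so H_0 ≅ Z.
  H_1: rank ker ∂_1 − rank ∂_2 = (10 − 4) − 5 = 1, and the invariant factors of ∂_2 are all 1, so H_1 ≅ Z.
  H_2: rank ker ∂_2 − rank ∂_3 = (5 − 5) − 0 = 0, and there is no ∂_3, so H_2 ≅ 0.

As a check, the Euler characteristic is 5 − 10 + 5 = 0, which agrees with 1 − 1 + 0 = 0.

Hence the Betti numbers are b_0 = 1, b_1 = 1, b_2 = 0.

b_0 = 1, b_1 = 1, b_2 = 0.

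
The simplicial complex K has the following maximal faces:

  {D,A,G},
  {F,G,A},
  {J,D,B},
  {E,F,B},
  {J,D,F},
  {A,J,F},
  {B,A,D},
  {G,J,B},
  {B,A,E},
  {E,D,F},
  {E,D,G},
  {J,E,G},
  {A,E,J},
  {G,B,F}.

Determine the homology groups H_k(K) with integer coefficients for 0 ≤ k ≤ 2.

We work with the vertex ordering A < B < D < E < F < G < J. The simplices of K, each written with vertices in increasing order, are:

  0-simplices (7): A, B, D, E, F, G, J
  1-simplices (21): AB, AD, AE, AF, AG, AJ, BD, BE, BF, BG, BJ, DE, DF, DG, DJ, EF, EG, EJ, FG, FJ, GJ
  2-simplices (14): ABD, ABE, ADG, AEJ, AFG, AFJ, BDJ, BEF, BFG, BGJ, DEF, DEG, DFJ, EGJ

giving chain groups C_0 ≅ Z^7, C_1 ≅ Z^21, C_2 ≅ Z^14.

Boundary ∂_1: C_1 → C_0 is given by ∂[p,q] = [q] − [p].
The resulting 7×21 matrix has rank 6, and its Smith normal form has invariant factors (1,1,1,1,1,1).

Boundary ∂_2: C_2 → C_1 maps a triangle to the signed sum of its edges. For instance
  ∂DFJ = FJ − DJ + DF,
  ∂ABE = BE − AE + AB.
As a 21×14 matrix over Z this has rank 13, with invariant factors (1,1,1,1,1,1,1,1,1,1,1,1,1).

Now H_k = ker ∂_k / im ∂_{k+1}, so:

  H_0: rank C_0 − rank ∂_1 = 7 − 6 = 1, and the invariant factors of ∂_1 are all 1, so H_0 = Z.
  H_1: rank ker ∂_1 − rank ∂_2 = (21 − 6) − 13 = 2, and the invariant factors of ∂_2 are all 1, so H_1 = Z^2.
  H_2: rank ker ∂_2 − rank ∂_3 = (14 − 13) − 0 = 1, and there is no ∂_3, so H_2 = Z.

H_0 ≅ Z,  H_1 ≅ Z^2,  H_2 ≅ Z.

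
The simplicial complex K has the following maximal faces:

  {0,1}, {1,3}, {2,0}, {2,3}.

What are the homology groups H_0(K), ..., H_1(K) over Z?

Order the vertices as 0 < 1 < 2 < 3. Listing each simplex with vertices in this order, K has dimension 1 with simplices:

  0-simplices (4): [0], [1], [2], [3]
  1-simplices (4): [0,1], [0,2], [1,3], [2,3]

Hence C_0 ≅ Z^4, C_1 ≅ Z^4.

The boundary map ∂_1: C_1 → C_0 is given by ∂[p,q] = [q] − [p].
As a 4×4 matrix over Z this has rank 3, with invariant factors (1,1,1).

Reading off H_k = ker ∂_k / im ∂_{k+1}:

  H_0: rank C_0 − rank ∂_1 = 4 − 3 = 1, and the invariant factors of ∂_1 are all 1, so H_0 ≅ Z.
  H_1: rank ker ∂_1 − rank ∂_2 = (4 − 3) − 0 = 1, and there is no ∂_2, so H_1 ≅ Z.

H_0 = Z,  H_1 = Z.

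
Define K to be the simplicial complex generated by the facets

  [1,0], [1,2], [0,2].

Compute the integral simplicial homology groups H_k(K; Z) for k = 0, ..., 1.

K has 3 vertices, 3 edges.
rank ∂_0 = 0, rank ∂_1 = 2 ⇒ b_0 = 3 − 0 − 2 = 1; all invariant factors of ∂_1 are 1 so no torsion. So H_0 ≅ Z.
rank ∂_1 = 2, rank ∂_2 = 0 ⇒ b_1 = 3 − 2 − 0 = 1. So H_1 ≅ Z.

H_0 ≅ Z,  H_1 ≅ Z.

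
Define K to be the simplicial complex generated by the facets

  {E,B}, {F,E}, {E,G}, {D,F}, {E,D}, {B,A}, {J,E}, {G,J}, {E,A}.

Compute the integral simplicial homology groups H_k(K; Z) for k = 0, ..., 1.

Order the vertices as A < B < D < E < F < G < J. Listing each simplex with vertices in this order, K has dimension 1 with simplices:

  0-simplices (7): A, B, D, E, F, G, J
  1-simplices (9): AB, AE, BE, DE, DF, EF, EG, EJ, GJ

Hence C_0 ≅ Z^7, C_1 ≅ Z^9.

The boundary map ∂_1: C_1 → C_0 is given by ∂[p,q] = [q] − [p].
The resulting 7×9 matrix has rank 6, and its Smith normal form has invariant factors (1,1,1,1,1,1).

Reading off H_k = ker ∂_k / im ∂_{k+1}:

  H_0: rank C_0 − rank ∂_1 = 7 − 6 = 1, and the invariant factors of ∂_1 are all 1, so H_0 ≅ Z.
  H_1: rank ker ∂_1 − rank ∂_2 = (9 − 6) − 0 = 3, and there is no ∂_2, so H_1 ≅ Z^3.

As a check, the Euler characteristic is 7 − 9 = -2, which agrees with 1 − 3 = -2.
(K is a triangulation of a wedge of 3 circles.)

H_0 = Z,  H_1 = Z^3.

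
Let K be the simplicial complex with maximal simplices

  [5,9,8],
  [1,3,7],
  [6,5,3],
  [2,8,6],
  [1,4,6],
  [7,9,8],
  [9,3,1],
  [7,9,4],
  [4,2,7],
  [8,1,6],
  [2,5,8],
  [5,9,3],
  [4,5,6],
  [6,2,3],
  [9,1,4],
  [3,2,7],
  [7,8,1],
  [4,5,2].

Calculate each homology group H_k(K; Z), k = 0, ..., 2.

Fix the vertex order 1 < 2 < 3 < 4 < 5 < 6 < 7 < 8 < 9 and write every simplex with vertices in increasing order. Then dim K = 2 and the simplices of K are:

  0-simplices (9): [1], [2], [3], [4], [5], [6], [7], [8], [9]
  1-simplices (27): (27 of them)
  2-simplices (18): [1,3,7], [1,3,9], [1,4,6], [1,4,9], [1,6,8], [1,7,8], [2,3,6], [2,3,7], [2,4,5], [2,4,7], [2,5,8], [2,6,8], [3,5,6], [3,5,9], [4,5,6], [4,7,9], [5,8,9], [7,8,9]

Hence C_0 ≅ Z^9, C_1 ≅ Z^27, C_2 ≅ Z^18.

The boundary map ∂_1: C_1 → C_0 is given by ∂[p,q] = [q] − [p]. For instance
  ∂[3,6] = [6] − [3].
The resulting 9×27 matrix has rank 8, and its Smith normal form has invariant factors (1,1,1,1,1,1,1,1).

Boundary ∂_2: C_2 → C_1 sends each 2-simplex [p,q,r] to [q,r] − [p,r] + [p,q]. For instance
  ∂[1,6,8] = [6,8] − [1,8] + [1,6],
  ∂[1,4,9] = [4,9] − [1,9] + [1,4].
This gives a 27×18 integer matrix of rank 18; reducing to Smith normal form yields diagonal entries (1,1,1,1,1,1,1,1,1,1,1,1,1,1,1,1,1,2).

From H_k ≅ ker(∂_k) / im(∂_{k+1}) we obtain:

  H_0: rank C_0 − rank ∂_1 = 9 − 8 = 1, and the invariant factors of ∂_1 are all 1, so H_0 ≅ Z.
  H_1: rank ker ∂_1 − rank ∂_2 = (27 − 8) − 18 = 1, and ∂_2 has invariant factor 2 > 1, so H_1 ≅ Z ⊕ Z_2.
  H_2: rank ker ∂_2 − rank ∂_3 = (18 − 18) − 0 = 0, and there is no ∂_3, so H_2 ≅ 0.

(K is a triangulation of the Klein bottle.)

H_0 ≅ Z,  H_1 ≅ Z ⊕ Z_2,  H_2 = 0.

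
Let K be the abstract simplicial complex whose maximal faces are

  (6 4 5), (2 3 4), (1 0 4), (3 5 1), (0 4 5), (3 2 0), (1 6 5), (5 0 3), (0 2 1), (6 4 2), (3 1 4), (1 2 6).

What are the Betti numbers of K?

We work with the vertex ordering 0 < 1 < 2 < 3 < 4 < 5 < 6. The simplices of K, each written with vertices in increasing order, are:

  0-simplices (7): [0], [1], [2], [3], [4], [5], [6]
  1-simplices (18): [0,1], [0,2], [0,3], [0,4], [0,5], [1,2], [1,3], [1,4], [1,5], [1,6], [2,3], [2,4], [2,6], [3,4], [3,5], [4,5], [4,6], [5,6]
  2-simplices (12): [0,1,2], [0,1,4], [0,2,3], [0,3,5], [0,4,5], [1,2,6], [1,3,4], [1,3,5], [1,5,6], [2,3,4], [2,4,6], [4,5,6]

so the chain groups are C_0 ≅ Z^7, C_1 ≅ Z^18, C_2 ≅ Z^12.

Boundary ∂_1: C_1 → C_0 maps an edge to its endpoints' difference, ∂[p,q] = q − p. For instance
  ∂[1,5] = [5] − [1].
As a 7×18 matrix over Z this has rank 6, with invariant factors (1,1,1,1,1,1).

The boundary map ∂_2: C_2 → C_1 sends each 2-simplex [p,q,r] to [q,r] − [p,r] + [p,q]. For instance
  ∂[1,3,5] = [3,5] − [1,5] + [1,3],
  ∂[1,2,6] = [2,6] − [1,6] + [1,2].
This gives a 18×12 integer matrix of rank 12; reducing to Smith normal form yields diagonal entries (1,1,1,1,1,1,1,1,1,1,1,2).

Computing H_k = (kernel of ∂_k) / (image of ∂_{k+1}):

  H_0: rank C_0 − rank ∂_1 = 7 − 6 = 1, and the invariant factors of ∂_1 are all 1, so H_0 = Z.
  H_1: rank ker ∂_1 − rank ∂_2 = (18 − 6) − 12 = 0, and ∂_2 has invariant factor 2 > 1, so H_1 = Z/2.
  H_2: rank ker ∂_2 − rank ∂_3 = (12 − 12) − 0 = 0, and there is no ∂_3, so H_2 = 0.

(K is a triangulation of the real projective plane RP^2.)

Hence the Betti numbers are b_0 = 1, b_1 = 0, b_2 = 0.

b_0 = 1, b_1 = 0, b_2 = 0.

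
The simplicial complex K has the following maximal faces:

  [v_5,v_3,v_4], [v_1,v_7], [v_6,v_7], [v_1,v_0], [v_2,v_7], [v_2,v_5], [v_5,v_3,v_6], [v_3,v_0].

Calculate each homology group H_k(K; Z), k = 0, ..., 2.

H_0 = Z,  H_1 = Z^2,  H_2 = 0.

Order the vertices as v_0 < v_1 < v_2 < v_3 < v_4 < v_5 < v_6 < v_7. Listing each simplex with vertices in this order, K has dimension 2 with simplices:

  0-simplices (8): [v_0], [v_1], [v_2], [v_3], [v_4], [v_5], [v_6], [v_7]
  1-simplices (11): [v_0,v_1], [v_0,v_3], [v_1,v_7], [v_2,v_5], [v_2,v_7], [v_3,v_4], [v_3,v_5], [v_3,v_6], [v_4,v_5], [v_5,v_6], [v_6,v_7]
  2-simplices (2): [v_3,v_4,v_5], [v_3,v_5,v_6]

Hence C_0 ≅ Z^8, C_1 ≅ Z^11, C_2 ≅ Z^2.

The boundary map ∂_1: C_1 → C_0 maps an edge to its endpoints' difference, ∂[p,q] = q − p.
As a 8×11 matrix over Z this has rank 7, with invariant factors (1,1,1,1,1,1,1).

Boundary ∂_2: C_2 → C_1 sends each 2-simplex [p,q,r] to [q,r] − [p,r] + [p,q]. For instance
  ∂[v_3,v_4,v_5] = [v_4,v_5] − [v_3,v_5] + [v_3,v_4],
  ∂[v_3,v_5,v_6] = [v_5,v_6] − [v_3,v_6] + [v_3,v_5].
The resulting 11×2 matrix has rank 2, and its Smith normal form has invariant factors (1,1).

Computing H_k = (kernel of ∂_k) / (image of ∂_{k+1}):

  H_0: rank C_0 − rank ∂_1 = 8 − 7 = 1, and the invariant factors of ∂_1 are all 1, so H_0 = Z.
  H_1: rank ker ∂_1 − rank ∂_2 = (11 − 7) − 2 = 2, and the invariant factors of ∂_2 are all 1, so H_1 = Z^2.
  H_2: rank ker ∂_2 − rank ∂_3 = (2 − 2) − 0 = 0, and there is no ∂_3, so H_2 = 0.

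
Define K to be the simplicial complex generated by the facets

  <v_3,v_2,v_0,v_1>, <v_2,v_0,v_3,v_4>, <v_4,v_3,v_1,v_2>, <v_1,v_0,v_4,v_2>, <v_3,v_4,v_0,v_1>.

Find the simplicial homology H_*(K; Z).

K has 5 vertices, 10 edges, 10 triangles, 5 3-simplices.
rank ∂_0 = 0, rank ∂_1 = 4 ⇒ b_0 = 5 − 0 − 4 = 1; all invariant factors of ∂_1 are 1 so no torsion. So H_0 = Z.
rank ∂_1 = 4, rank ∂_2 = 6 ⇒ b_1 = 10 − 4 − 6 = 0; all invariant factors of ∂_2 are 1 so no torsion. So H_1 = 0.
rank ∂_2 = 6, rank ∂_3 = 4 ⇒ b_2 = 10 − 6 − 4 = 0; all invariant factors of ∂_3 are 1 so no torsion. So H_2 = 0.
rank ∂_3 = 4, rank ∂_4 = 0 ⇒ b_3 = 5 − 4 − 0 = 1. So H_3 = Z.

H_0 ≅ Z,  H_1 = 0,  H_2 = 0,  H_3 ≅ Z.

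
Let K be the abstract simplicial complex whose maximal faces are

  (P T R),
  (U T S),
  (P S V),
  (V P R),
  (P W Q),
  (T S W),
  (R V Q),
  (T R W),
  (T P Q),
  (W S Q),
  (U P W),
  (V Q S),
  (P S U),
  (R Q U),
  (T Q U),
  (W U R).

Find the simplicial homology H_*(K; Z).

Fix the vertex order P < Q < R < S < T < U < V < W and write every simplex with vertices in increasing order. Then dim K = 2 and the simplices of K are:

  0-simplices (8): P, Q, R, S, T, U, V, W
  1-simplices (24): PQ, PR, PS, PT, PU, PV, PW, QR, QS, QT, QU, QV, QW, RT, RU, RV, RW, ST, SU, SV, SW, TU, TW, UW
  2-simplices (16): PQT, PQW, PRT, PRV, PSU, PSV, PUW, QRU, QRV, QSV, QSW, QTU, RTW, RUW, STU, STW

giving chain groups C_0 ≅ Z^8, C_1 ≅ Z^24, C_2 ≅ Z^16.

The boundary map ∂_1: C_1 → C_0 is given by ∂[p,q] = [q] − [p].
The 8×24 boundary matrix has rank 7 and Smith normal form diag(1,1,1,1,1,1,1).

The boundary map ∂_2: C_2 → C_1 sends each 2-simplex [p,q,r] to [q,r] − [p,r] + [p,q]. For instance
  ∂PRT = RT − PT + PR,
  ∂STU = TU − SU + ST.
This gives a 24×16 integer matrix of rank 15; reducing to Smith normal form yields diagonal entries (1,1,1,1,1,1,1,1,1,1,1,1,1,1,1).

Now H_k = ker ∂_k / im ∂_{k+1}, so:

  H_0: rank C_0 − rank ∂_1 = 8 − 7 = 1, and the invariant factors of ∂_1 are all 1, so H_0 = Z.
  H_1: rank ker ∂_1 − rank ∂_2 = (24 − 7) − 15 = 2, and the invariant factors of ∂_2 are all 1, so H_1 = Z^2.
  H_2: rank ker ∂_2 − rank ∂_3 = (16 − 15) − 0 = 1, and there is no ∂_3, so H_2 = Z.

(K is a triangulation of the torus T^2.)

H_0 = Z,  H_1 = Z^2,  H_2 = Z.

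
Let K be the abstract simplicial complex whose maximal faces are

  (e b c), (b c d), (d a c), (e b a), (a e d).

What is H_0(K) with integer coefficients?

H_0 = Z.

We work with the vertex ordering a < b < c < d < e. The simplices of K, each written with vertices in increasing order, are:

  0-simplices (5): a, b, c, d, e
  1-simplices (10): ab, ac, ad, ae, bc, bd, be, cd, ce, de
  2-simplices (5): abe, acd, ade, bcd, bce

so the chain groups are C_0 ≅ Z^5, C_1 ≅ Z^10, C_2 ≅ Z^5.

The boundary map ∂_1: C_1 → C_0 sends each edge [p,q] (with p < q) to q − p. For instance
  ∂ad = d − a.
As a 5×10 matrix over Z this has rank 4, with invariant factors (1,1,1,1).

Boundary ∂_2: C_2 → C_1 acts by ∂[p,q,r] = [q,r] − [p,r] + [p,q]. For instance
  ∂ade = de − ae + ad,
  ∂bcd = cd − bd + bc.
The 10×5 boundary matrix has rank 5 and Smith normal form diag(1,1,1,1,1).

Reading off H_k = ker ∂_k / im ∂_{k+1}:

  H_0: rank C_0 − rank ∂_1 = 5 − 4 = 1, and the invariant factors of ∂_1 are all 1, so H_0 = Z.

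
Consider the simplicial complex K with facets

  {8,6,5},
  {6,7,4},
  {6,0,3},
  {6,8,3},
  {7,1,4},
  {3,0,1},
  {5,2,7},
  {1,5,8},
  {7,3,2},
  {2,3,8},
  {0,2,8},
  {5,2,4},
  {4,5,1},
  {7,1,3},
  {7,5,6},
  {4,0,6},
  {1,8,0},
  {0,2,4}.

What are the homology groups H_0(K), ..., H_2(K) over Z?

We work with the vertex ordering 0 < 1 < 2 < 3 < 4 < 5 < 6 < 7 < 8. The simplices of K, each written with vertices in increasing order, are:

  0-simplices (9): [0], [1], [2], [3], [4], [5], [6], [7], [8]
  1-simplices (27): (27 of them)
  2-simplices (18): [0,1,3], [0,1,8], [0,2,4], [0,2,8], [0,3,6], [0,4,6], [1,3,7], [1,4,5], [1,4,7], [1,5,8], [2,3,7], [2,3,8], [2,4,5], [2,5,7], [3,6,8], [4,6,7], [5,6,7], [5,6,8]

so the chain groups are C_0 ≅ Z^9, C_1 ≅ Z^27, C_2 ≅ Z^18.

Boundary ∂_1: C_1 → C_0 is given by ∂[p,q] = [q] − [p]. For instance
  ∂[3,8] = [8] − [3].
This gives a 9×27 integer matrix of rank 8; reducing to Smith normal form yields diagonal entries (1,1,1,1,1,1,1,1).

∂_2: C_2 → C_1 maps a triangle to the signed sum of its edges. For instance
  ∂[0,4,6] = [4,6] − [0,6] + [0,4],
  ∂[1,4,5] = [4,5] − [1,5] + [1,4].
The resulting 27×18 matrix has rank 18, and its Smith normal form has invariant factors (1,1,1,1,1,1,1,1,1,1,1,1,1,1,1,1,1,2).

Computing H_k = (kernel of ∂_k) / (image of ∂_{k+1}):

  H_0: rank C_0 − rank ∂_1 = 9 − 8 = 1, and the invariant factors of ∂_1 are all 1, so H_0 = Z.
  H_1: rank ker ∂_1 − rank ∂_2 = (27 − 8) − 18 = 1, and ∂_2 has invariant factor 2 > 1, so H_1 = Z ⊕ Z/2Z.
  H_2: rank ker ∂_2 − rank ∂_3 = (18 − 18) − 0 = 0, and there is no ∂_3, so H_2 = 0.

As a check, the Euler characteristic is 9 − 27 + 18 = 0, which agrees with 1 − 1 + 0 = 0.

H_0 ≅ Z,  H_1 ≅ Z ⊕ Z/2Z,  H_2 = 0.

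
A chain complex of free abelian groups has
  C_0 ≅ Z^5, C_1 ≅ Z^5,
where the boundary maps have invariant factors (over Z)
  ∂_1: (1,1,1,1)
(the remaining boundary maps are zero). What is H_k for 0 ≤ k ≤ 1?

H_0 ≅ Z,  H_1 ≅ Z.

H_0: b_0 = 5 − 0 − 4 = 1; torsion from ∂_1 factors > 1: none. So H_0 ≅ Z.
H_1: b_1 = 5 − 4 − 0 = 1; torsion from ∂_2 factors > 1: none. So H_1 ≅ Z.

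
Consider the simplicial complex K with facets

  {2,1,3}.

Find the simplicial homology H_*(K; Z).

H_0 ≅ Z,  H_1 = 0,  H_2 = 0.

K has 3 vertices, 3 edges, 1 triangle.
rank ∂_0 = 0, rank ∂_1 = 2 ⇒ b_0 = 3 − 0 − 2 = 1; all invariant factors of ∂_1 are 1 so no torsion. So H_0 ≅ Z.
rank ∂_1 = 2, rank ∂_2 = 1 ⇒ b_1 = 3 − 2 − 1 = 0; all invariant factors of ∂_2 are 1 so no torsion. So H_1 ≅ 0.
rank ∂_2 = 1, rank ∂_3 = 0 ⇒ b_2 = 1 − 1 − 0 = 0. So H_2 ≅ 0.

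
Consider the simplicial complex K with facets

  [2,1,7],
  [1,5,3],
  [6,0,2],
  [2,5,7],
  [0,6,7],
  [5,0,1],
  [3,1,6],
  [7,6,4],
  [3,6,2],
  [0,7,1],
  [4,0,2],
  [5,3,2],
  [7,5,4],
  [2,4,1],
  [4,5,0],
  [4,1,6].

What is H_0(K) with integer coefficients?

Take the total order 0 < 1 < 2 < 3 < 4 < 5 < 6 < 7 on the vertex set. Then K (dimension 2) consists of the simplices:

  0-simplices (8): [0], [1], [2], [3], [4], [5], [6], [7]
  1-simplices (24): (24 of them)
  2-simplices (16): [0,1,5], [0,1,7], [0,2,4], [0,2,6], [0,4,5], [0,6,7], [1,2,4], [1,2,7], [1,3,5], [1,3,6], [1,4,6], [2,3,5], [2,3,6], [2,5,7], [4,5,7], [4,6,7]

Hence C_0 ≅ Z^8, C_1 ≅ Z^24, C_2 ≅ Z^16.

∂_1: C_1 → C_0 maps an edge to its endpoints' difference, ∂[p,q] = q − p. For instance
  ∂[2,5] = [5] − [2].
The resulting 8×24 matrix has rank 7, and its Smith normal form has invariant factors (1,1,1,1,1,1,1).

The boundary map ∂_2: C_2 → C_1 sends each 2-simplex [p,q,r] to [q,r] − [p,r] + [p,q]. For instance
  ∂[0,1,5] = [1,5] − [0,5] + [0,1],
  ∂[2,3,6] = [3,6] − [2,6] + [2,3].
As a 24×16 matrix over Z this has rank 15, with invariant factors (1,1,1,1,1,1,1,1,1,1,1,1,1,1,1).

Computing H_k = (kernel of ∂_k) / (image of ∂_{k+1}):

  H_0: rank C_0 − rank ∂_1 = 8 − 7 = 1, and the invariant factors of ∂_1 are all 1, so H_0 = Z.

H_0 = Z.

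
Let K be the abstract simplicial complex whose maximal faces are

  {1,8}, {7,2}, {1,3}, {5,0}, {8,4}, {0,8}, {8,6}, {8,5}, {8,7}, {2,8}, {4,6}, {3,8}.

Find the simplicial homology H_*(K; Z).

Order the vertices as 0 < 1 < 2 < 3 < 4 < 5 < 6 < 7 < 8. Listing each simplex with vertices in this order, K has dimension 1 with simplices:

  0-simplices (9): [0], [1], [2], [3], [4], [5], [6], [7], [8]
  1-simplices (12): [0,5], [0,8], [1,3], [1,8], [2,7], [2,8], [3,8], [4,6], [4,8], [5,8], [6,8], [7,8]

Hence C_0 ≅ Z^9, C_1 ≅ Z^12.

Boundary ∂_1: C_1 → C_0 maps an edge to its endpoints' difference, ∂[p,q] = q − p. For instance
  ∂[6,8] = [8] − [6].
The resulting 9×12 matrix has rank 8, and its Smith normal form has invariant factors (1,1,1,1,1,1,1,1).

Computing H_k = (kernel of ∂_k) / (image of ∂_{k+1}):

  H_0: rank C_0 − rank ∂_1 = 9 − 8 = 1, and the invariant factors of ∂_1 are all 1, so H_0 ≅ Z.
  H_1: rank ker ∂_1 − rank ∂_2 = (12 − 8) − 0 = 4, and there is no ∂_2, so H_1 ≅ Z^4.

H_0 ≅ Z,  H_1 ≅ Z^4.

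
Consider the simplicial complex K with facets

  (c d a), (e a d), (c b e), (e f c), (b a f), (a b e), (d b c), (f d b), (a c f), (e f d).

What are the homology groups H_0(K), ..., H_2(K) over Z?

K has 6 vertices, 15 edges, 10 triangles.
rank ∂_0 = 0, rank ∂_1 = 5 ⇒ b_0 = 6 − 0 − 5 = 1; all invariant factors of ∂_1 are 1 so no torsion. So H_0 ≅ Z.
rank ∂_1 = 5, rank ∂_2 = 10 ⇒ b_1 = 15 − 5 − 10 = 0; ∂_2 has invariant factor(s) [2] giving torsion. So H_1 ≅ Z/2.
rank ∂_2 = 10, rank ∂_3 = 0 ⇒ b_2 = 10 − 10 − 0 = 0. So H_2 ≅ 0.

H_0 = Z,  H_1 = Z/2,  H_2 = 0.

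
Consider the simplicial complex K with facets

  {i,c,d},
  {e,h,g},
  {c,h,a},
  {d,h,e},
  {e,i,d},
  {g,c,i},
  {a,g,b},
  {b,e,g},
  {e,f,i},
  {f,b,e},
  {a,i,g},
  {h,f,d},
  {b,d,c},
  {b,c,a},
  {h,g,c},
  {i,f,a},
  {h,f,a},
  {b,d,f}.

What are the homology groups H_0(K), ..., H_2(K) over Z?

H_0 = Z,  H_1 = Z ⊕ Z/2,  H_2 = 0.

K has 9 vertices, 27 edges, 18 triangles.
rank ∂_0 = 0, rank ∂_1 = 8 ⇒ b_0 = 9 − 0 − 8 = 1; all invariant factors of ∂_1 are 1 so no torsion. So H_0 ≅ Z.
rank ∂_1 = 8, rank ∂_2 = 18 ⇒ b_1 = 27 − 8 − 18 = 1; ∂_2 has invariant factor(s) [2] giving torsion. So H_1 ≅ Z ⊕ Z/2.
rank ∂_2 = 18, rank ∂_3 = 0 ⇒ b_2 = 18 − 18 − 0 = 0. So H_2 ≅ 0.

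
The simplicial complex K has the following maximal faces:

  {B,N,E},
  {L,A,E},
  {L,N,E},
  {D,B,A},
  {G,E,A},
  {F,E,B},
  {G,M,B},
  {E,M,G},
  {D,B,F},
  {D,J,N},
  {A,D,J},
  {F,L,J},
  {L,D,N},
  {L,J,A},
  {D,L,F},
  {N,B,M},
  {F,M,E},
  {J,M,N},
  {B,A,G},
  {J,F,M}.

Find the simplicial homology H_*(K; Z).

Take the total order A < B < D < E < F < G < J < L < M < N on the vertex set. Then K (dimension 2) consists of the simplices:

  0-simplices (10): A, B, D, E, F, G, J, L, M, N
  1-simplices (30): AB, AD, AE, AG, AJ, AL, BD, BE, BF, BG, BM, BN, DF, DJ, DL, DN, EF, EG, EL, EM, EN, FJ, FL, FM, GM, JL, JM, JN, LN, MN
  2-simplices (20): ABD, ABG, ADJ, AEG, AEL, AJL, BDF, BEF, BEN, BGM, BMN, DFL, DJN, DLN, EFM, EGM, ELN, FJL, FJM, JMN

Hence C_0 ≅ Z^10, C_1 ≅ Z^30, C_2 ≅ Z^20.

The boundary map ∂_1: C_1 → C_0 sends each edge [p,q] (with p < q) to q − p. For instance
  ∂DJ = J − D.
As a 10×30 matrix over Z this has rank 9, with invariant factors (1,1,1,1,1,1,1,1,1).

The boundary map ∂_2: C_2 → C_1 maps a triangle to the signed sum of its edges. For instance
  ∂BEF = EF − BF + BE,
  ∂DJN = JN − DN + DJ.
The 30×20 boundary matrix has rank 20 and Smith normal form diag(1,1,1,1,1,1,1,1,1,1,1,1,1,1,1,1,1,1,1,2).

Now H_k = ker ∂_k / im ∂_{k+1}, so:

  H_0: rank C_0 − rank ∂_1 = 10 − 9 = 1, and the invariant factors of ∂_1 are all 1, so H_0 ≅ Z.
  H_1: rank ker ∂_1 − rank ∂_2 = (30 − 9) − 20 = 1, and ∂_2 has invariant factor 2 > 1, so H_1 ≅ Z ⊕ Z/2Z.
  H_2: rank ker ∂_2 − rank ∂_3 = (20 − 20) − 0 = 0, and there is no ∂_3, so H_2 ≅ 0.

(K is a triangulation of the Klein bottle.)

H_0 = Z,  H_1 = Z ⊕ Z/2Z,  H_2 = 0.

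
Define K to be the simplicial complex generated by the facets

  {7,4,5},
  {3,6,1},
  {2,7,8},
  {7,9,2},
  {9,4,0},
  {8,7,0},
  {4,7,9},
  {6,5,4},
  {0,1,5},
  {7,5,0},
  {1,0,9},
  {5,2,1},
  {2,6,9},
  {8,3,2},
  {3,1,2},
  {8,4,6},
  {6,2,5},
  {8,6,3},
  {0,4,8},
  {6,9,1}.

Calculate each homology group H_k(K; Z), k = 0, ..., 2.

H_0 = Z,  H_1 = Z ⊕ Z/2,  H_2 = 0.

Take the total order 0 < 1 < 2 < 3 < 4 < 5 < 6 < 7 < 8 < 9 on the vertex set. Then K (dimension 2) consists of the simplices:

  0-simplices (10): [0], [1], [2], [3], [4], [5], [6], [7], [8], [9]
  1-simplices (30): (30 of them)
  2-simplices (20): (20 of them)

giving chain groups C_0 ≅ Z^10, C_1 ≅ Z^30, C_2 ≅ Z^20.

∂_1: C_1 → C_0 sends each edge [p,q] (with p < q) to q − p. For instance
  ∂[4,8] = [8] − [4].
The resulting 10×30 matrix has rank 9, and its Smith normal form has invariant factors (1,1,1,1,1,1,1,1,1).

Boundary ∂_2: C_2 → C_1 sends each 2-simplex [p,q,r] to [q,r] − [p,r] + [p,q]. For instance
  ∂[0,5,7] = [5,7] − [0,7] + [0,5],
  ∂[2,7,8] = [7,8] − [2,8] + [2,7].
The resulting 30×20 matrix has rank 20, and its Smith normal form has invariant factors (1,1,1,1,1,1,1,1,1,1,1,1,1,1,1,1,1,1,1,2).

Now H_k = ker ∂_k / im ∂_{k+1}, so:

  H_0: rank C_0 − rank ∂_1 = 10 − 9 = 1, and the invariant factors of ∂_1 are all 1, so H_0 = Z.
  H_1: rank ker ∂_1 − rank ∂_2 = (30 − 9) − 20 = 1, and ∂_2 has invariant factor 2 > 1, so H_1 = Z ⊕ Z/2.
  H_2: rank ker ∂_2 − rank ∂_3 = (20 − 20) − 0 = 0, and there is no ∂_3, so H_2 = 0.

As a check, the Euler characteristic is 10 − 30 + 20 = 0, which agrees with 1 − 1 + 0 = 0.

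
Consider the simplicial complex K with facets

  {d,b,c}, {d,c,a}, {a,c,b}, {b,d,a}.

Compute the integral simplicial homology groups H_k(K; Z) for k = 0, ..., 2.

H_0 ≅ Z,  H_1 = 0,  H_2 ≅ Z.

Order the vertices as a < b < c < d. Listing each simplex with vertices in this order, K has dimension 2 with simplices:

  0-simplices (4): a, b, c, d
  1-simplices (6): ab, ac, ad, bc, bd, cd
  2-simplices (4): abc, abd, acd, bcd

Hence C_0 ≅ Z^4, C_1 ≅ Z^6, C_2 ≅ Z^4.

The boundary map ∂_1: C_1 → C_0 sends each edge [p,q] (with p < q) to q − p. For instance
  ∂ac = c − a.
The 4×6 boundary matrix has rank 3 and Smith normal form diag(1,1,1).

The boundary map ∂_2: C_2 → C_1 maps a triangle to the signed sum of its edges. For instance
  ∂acd = cd − ad + ac,
  ∂abd = bd − ad + ab.
The resulting 6×4 matrix has rank 3, and its Smith normal form has invariant factors (1,1,1).

From H_k ≅ ker(∂_k) / im(∂_{k+1}) we obtain:

  H_0: rank C_0 − rank ∂_1 = 4 − 3 = 1, and the invariant factors of ∂_1 are all 1, so H_0 = Z.
  H_1: rank ker ∂_1 − rank ∂_2 = (6 − 3) − 3 = 0, and the invariant factors of ∂_2 are all 1, so H_1 = 0.
  H_2: rank ker ∂_2 − rank ∂_3 = (4 − 3) − 0 = 1, and there is no ∂_3, so H_2 = Z.

As a check, the Euler characteristic is 4 − 6 + 4 = 2, which agrees with 1 − 0 + 1 = 2.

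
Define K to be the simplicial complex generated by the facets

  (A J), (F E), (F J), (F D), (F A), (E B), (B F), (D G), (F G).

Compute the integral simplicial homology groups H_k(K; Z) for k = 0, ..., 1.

H_0 = Z,  H_1 = Z^3.

Take the total order A < B < D < E < F < G < J on the vertex set. Then K (dimension 1) consists of the simplices:

  0-simplices (7): A, B, D, E, F, G, J
  1-simplices (9): AF, AJ, BE, BF, DF, DG, EF, FG, FJ

giving chain groups C_0 ≅ Z^7, C_1 ≅ Z^9.

The boundary map ∂_1: C_1 → C_0 maps an edge to its endpoints' difference, ∂[p,q] = q − p.
As a 7×9 matrix over Z this has rank 6, with invariant factors (1,1,1,1,1,1).

From H_k ≅ ker(∂_k) / im(∂_{k+1}) we obtain:

  H_0: rank C_0 − rank ∂_1 = 7 − 6 = 1, and the invariant factors of ∂_1 are all 1, so H_0 ≅ Z.
  H_1: rank ker ∂_1 − rank ∂_2 = (9 − 6) − 0 = 3, and there is no ∂_2, so H_1 ≅ Z^3.

As a check, the Euler characteristic is 7 − 9 = -2, which agrees with 1 − 3 = -2.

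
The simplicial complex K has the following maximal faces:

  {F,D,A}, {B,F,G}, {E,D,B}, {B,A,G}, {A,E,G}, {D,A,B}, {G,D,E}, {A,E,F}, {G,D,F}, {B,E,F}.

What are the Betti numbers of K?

b_0 = 1, b_1 = 0, b_2 = 0.

We work with the vertex ordering A < B < D < E < F < G. The simplices of K, each written with vertices in increasing order, are:

  0-simplices (6): A, B, D, E, F, G
  1-simplices (15): AB, AD, AE, AF, AG, BD, BE, BF, BG, DE, DF, DG, EF, EG, FG
  2-simplices (10): ABD, ABG, ADF, AEF, AEG, BDE, BEF, BFG, DEG, DFG

giving chain groups C_0 ≅ Z^6, C_1 ≅ Z^15, C_2 ≅ Z^10.

Boundary ∂_1: C_1 → C_0 sends each edge [p,q] (with p < q) to q − p. For instance
  ∂BE = E − B.
As a 6×15 matrix over Z this has rank 5, with invariant factors (1,1,1,1,1).

∂_2: C_2 → C_1 maps a triangle to the signed sum of its edges. For instance
  ∂ABD = BD − AD + AB,
  ∂BFG = FG − BG + BF.
This gives a 15×10 integer matrix of rank 10; reducing to Smith normal form yields diagonal entries (1,1,1,1,1,1,1,1,1,2).

Now H_k = ker ∂_k / im ∂_{k+1}, so:

  H_0: rank C_0 − rank ∂_1 = 6 − 5 = 1, and the invariant factors of ∂_1 are all 1, so H_0 ≅ Z.
  H_1: rank ker ∂_1 − rank ∂_2 = (15 − 5) − 10 = 0, and ∂_2 has invariant factor 2 > 1, so H_1 ≅ Z/2Z.
  H_2: rank ker ∂_2 − rank ∂_3 = (10 − 10) − 0 = 0, and there is no ∂_3, so H_2 ≅ 0.

(K is a triangulation of the real projective plane RP^2.)

Hence the Betti numbers are b_0 = 1, b_1 = 0, b_2 = 0.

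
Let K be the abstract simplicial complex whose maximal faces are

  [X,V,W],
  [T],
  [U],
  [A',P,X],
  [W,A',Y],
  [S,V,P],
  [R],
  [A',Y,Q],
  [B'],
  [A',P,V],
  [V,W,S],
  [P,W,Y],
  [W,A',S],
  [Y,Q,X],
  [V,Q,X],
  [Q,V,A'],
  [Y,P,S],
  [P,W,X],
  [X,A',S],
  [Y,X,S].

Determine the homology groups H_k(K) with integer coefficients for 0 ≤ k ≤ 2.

H_0 ≅ Z^5,  H_1 ≅ Z^2,  H_2 ≅ Z.

Fix the vertex order P < Q < R < S < T < U < V < W < X < Y < A' < B' and write every simplex with vertices in increasing order. Then dim K = 2 and the simplices of K are:

  0-simplices (12): [P], [Q], [R], [S], [T], [U], [V], [W], [X], [Y], [A'], [B']
  1-simplices (24): (24 of them)
  2-simplices (16): [P,S,V], [P,S,Y], [P,V,A'], [P,W,X], [P,W,Y], [P,X,A'], [Q,V,X], [Q,V,A'], [Q,X,Y], [Q,Y,A'], [S,V,W], [S,W,A'], [S,X,Y], [S,X,A'], [V,W,X], [W,Y,A']

giving chain groups C_0 ≅ Z^12, C_1 ≅ Z^24, C_2 ≅ Z^16.

The boundary map ∂_1: C_1 → C_0 sends each edge [p,q] (with p < q) to q − p.
The 12×24 boundary matrix has rank 7 and Smith normal form diag(1,1,1,1,1,1,1).

The boundary map ∂_2: C_2 → C_1 maps a triangle to the signed sum of its edges. For instance
  ∂[P,X,A'] = [X,A'] − [P,A'] + [P,X],
  ∂[P,W,X] = [W,X] − [P,X] + [P,W].
This gives a 24×16 integer matrix of rank 15; reducing to Smith normal form yields diagonal entries (1,1,1,1,1,1,1,1,1,1,1,1,1,1,1).

Reading off H_k = ker ∂_k / im ∂_{k+1}:

  H_0: rank C_0 − rank ∂_1 = 12 − 7 = 5, and the invariant factors of ∂_1 are all 1, so H_0 ≅ Z^5.
  H_1: rank ker ∂_1 − rank ∂_2 = (24 − 7) − 15 = 2, and the invariant factors of ∂_2 are all 1, so H_1 ≅ Z^2.
  H_2: rank ker ∂_2 − rank ∂_3 = (16 − 15) − 0 = 1, and there is no ∂_3, so H_2 ≅ Z.

(K is a triangulation of the disjoint union of a set of 4 points and the torus T^2.)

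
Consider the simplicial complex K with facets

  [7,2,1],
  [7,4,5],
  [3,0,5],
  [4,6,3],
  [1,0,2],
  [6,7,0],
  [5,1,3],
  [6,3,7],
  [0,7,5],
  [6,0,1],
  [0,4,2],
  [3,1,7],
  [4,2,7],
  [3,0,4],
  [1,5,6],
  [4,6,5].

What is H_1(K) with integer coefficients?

Take the total order 0 < 1 < 2 < 3 < 4 < 5 < 6 < 7 on the vertex set. Then K (dimension 2) consists of the simplices:

  0-simplices (8): [0], [1], [2], [3], [4], [5], [6], [7]
  1-simplices (24): (24 of them)
  2-simplices (16): [0,1,2], [0,1,6], [0,2,4], [0,3,4], [0,3,5], [0,5,7], [0,6,7], [1,2,7], [1,3,5], [1,3,7], [1,5,6], [2,4,7], [3,4,6], [3,6,7], [4,5,6], [4,5,7]

so the chain groups are C_0 ≅ Z^8, C_1 ≅ Z^24, C_2 ≅ Z^16.

The boundary map ∂_1: C_1 → C_0 sends each edge [p,q] (with p < q) to q − p.
The 8×24 boundary matrix has rank 7 and Smith normal form diag(1,1,1,1,1,1,1).

Boundary ∂_2: C_2 → C_1 acts by ∂[p,q,r] = [q,r] − [p,r] + [p,q]. For instance
  ∂[0,6,7] = [6,7] − [0,7] + [0,6],
  ∂[0,1,6] = [1,6] − [0,6] + [0,1].
The 24×16 boundary matrix has rank 15 and Smith normal form diag(1,1,1,1,1,1,1,1,1,1,1,1,1,1,1).

Computing H_k = (kernel of ∂_k) / (image of ∂_{k+1}):

  H_1: rank ker ∂_1 − rank ∂_2 = (24 − 7) − 15 = 2, and the invariant factors of ∂_2 are all 1, so H_1 ≅ Z^2.

H_1 ≅ Z^2.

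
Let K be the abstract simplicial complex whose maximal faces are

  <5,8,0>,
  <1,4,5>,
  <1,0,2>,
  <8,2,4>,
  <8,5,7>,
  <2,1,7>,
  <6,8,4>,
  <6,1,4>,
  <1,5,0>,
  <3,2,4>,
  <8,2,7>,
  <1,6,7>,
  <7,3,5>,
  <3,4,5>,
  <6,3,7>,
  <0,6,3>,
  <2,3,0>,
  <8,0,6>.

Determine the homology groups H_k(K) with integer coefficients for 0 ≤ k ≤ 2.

H_0 = Z,  H_1 = Z^2,  H_2 = Z.

Fix the vertex order 0 < 1 < 2 < 3 < 4 < 5 < 6 < 7 < 8 and write every simplex with vertices in increasing order. Then dim K = 2 and the simplices of K are:

  0-simplices (9): [0], [1], [2], [3], [4], [5], [6], [7], [8]
  1-simplices (27): (27 of them)
  2-simplices (18): [0,1,2], [0,1,5], [0,2,3], [0,3,6], [0,5,8], [0,6,8], [1,2,7], [1,4,5], [1,4,6], [1,6,7], [2,3,4], [2,4,8], [2,7,8], [3,4,5], [3,5,7], [3,6,7], [4,6,8], [5,7,8]

so the chain groups are C_0 ≅ Z^9, C_1 ≅ Z^27, C_2 ≅ Z^18.

∂_1: C_1 → C_0 is given by ∂[p,q] = [q] − [p]. For instance
  ∂[2,3] = [3] − [2].
The resulting 9×27 matrix has rank 8, and its Smith normal form has invariant factors (1,1,1,1,1,1,1,1).

The boundary map ∂_2: C_2 → C_1 maps a triangle to the signed sum of its edges. For instance
  ∂[2,4,8] = [4,8] − [2,8] + [2,4],
  ∂[0,1,2] = [1,2] − [0,2] + [0,1].
This gives a 27×18 integer matrix of rank 17; reducing to Smith normal form yields diagonal entries (1,1,1,1,1,1,1,1,1,1,1,1,1,1,1,1,1).

Computing H_k = (kernel of ∂_k) / (image of ∂_{k+1}):

  H_0: rank C_0 − rank ∂_1 = 9 − 8 = 1, and the invariant factors of ∂_1 are all 1, so H_0 = Z.
  H_1: rank ker ∂_1 − rank ∂_2 = (27 − 8) − 17 = 2, and the invariant factors of ∂_2 are all 1, so H_1 = Z^2.
  H_2: rank ker ∂_2 − rank ∂_3 = (18 − 17) − 0 = 1, and there is no ∂_3, so H_2 = Z.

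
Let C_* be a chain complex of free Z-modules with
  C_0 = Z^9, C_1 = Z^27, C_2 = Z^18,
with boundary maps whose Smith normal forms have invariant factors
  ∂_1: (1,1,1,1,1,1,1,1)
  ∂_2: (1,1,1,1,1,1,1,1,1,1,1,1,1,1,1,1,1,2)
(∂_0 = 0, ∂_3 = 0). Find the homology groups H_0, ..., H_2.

H_0: b_0 = 9 − 0 − 8 = 1; torsion from ∂_1 factors > 1: none. So H_0 = Z.
H_1: b_1 = 27 − 8 − 18 = 1; torsion from ∂_2 factors > 1: [2]. So H_1 = Z ⊕ Z_2.
H_2: b_2 = 18 − 18 − 0 = 0; torsion from ∂_3 factors > 1: none. So H_2 = 0.

H_0 = Z,  H_1 = Z ⊕ Z_2,  H_2 = 0.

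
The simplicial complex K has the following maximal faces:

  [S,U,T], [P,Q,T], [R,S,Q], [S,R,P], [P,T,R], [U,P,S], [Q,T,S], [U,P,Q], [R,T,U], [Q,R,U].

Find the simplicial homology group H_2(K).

K has 6 vertices, 15 edges, 10 triangles.
rank ∂_2 = 10, rank ∂_3 = 0 ⇒ b_2 = 10 − 10 − 0 = 0. So H_2 ≅ 0.

H_2 ≅ 0.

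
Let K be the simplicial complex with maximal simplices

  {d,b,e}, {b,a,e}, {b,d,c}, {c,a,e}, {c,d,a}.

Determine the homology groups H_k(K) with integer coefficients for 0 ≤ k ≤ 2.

K has 5 vertices, 10 edges, 5 triangles.
rank ∂_0 = 0, rank ∂_1 = 4 ⇒ b_0 = 5 − 0 − 4 = 1; all invariant factors of ∂_1 are 1 so no torsion. So H_0 = Z.
rank ∂_1 = 4, rank ∂_2 = 5 ⇒ b_1 = 10 − 4 − 5 = 1; all invariant factors of ∂_2 are 1 so no torsion. So H_1 = Z.
rank ∂_2 = 5, rank ∂_3 = 0 ⇒ b_2 = 5 − 5 − 0 = 0. So H_2 = 0.

H_0 ≅ Z,  H_1 ≅ Z,  H_2 = 0.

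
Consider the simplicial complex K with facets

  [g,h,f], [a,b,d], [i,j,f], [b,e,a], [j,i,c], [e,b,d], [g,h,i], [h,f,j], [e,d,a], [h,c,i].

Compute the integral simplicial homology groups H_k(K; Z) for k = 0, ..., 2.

K has 10 vertices, 18 edges, 10 triangles.
rank ∂_0 = 0, rank ∂_1 = 8 ⇒ b_0 = 10 − 0 − 8 = 2; all invariant factors of ∂_1 are 1 so no torsion. So H_0 = Z^2.
rank ∂_1 = 8, rank ∂_2 = 9 ⇒ b_1 = 18 − 8 − 9 = 1; all invariant factors of ∂_2 are 1 so no torsion. So H_1 = Z.
rank ∂_2 = 9, rank ∂_3 = 0 ⇒ b_2 = 10 − 9 − 0 = 1. So H_2 = Z.

H_0 = Z^2,  H_1 = Z,  H_2 = Z.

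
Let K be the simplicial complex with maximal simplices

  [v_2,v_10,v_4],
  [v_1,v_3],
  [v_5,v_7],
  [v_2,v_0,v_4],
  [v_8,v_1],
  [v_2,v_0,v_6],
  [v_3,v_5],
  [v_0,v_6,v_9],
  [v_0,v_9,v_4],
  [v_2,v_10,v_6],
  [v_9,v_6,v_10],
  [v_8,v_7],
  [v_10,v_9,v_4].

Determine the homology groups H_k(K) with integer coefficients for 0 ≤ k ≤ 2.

H_0 = Z^2,  H_1 = Z,  H_2 = Z.

Fix the vertex order v_0 < v_1 < v_2 < v_3 < v_4 < v_5 < v_6 < v_7 < v_8 < v_9 < v_10 and write every simplex with vertices in increasing order. Then dim K = 2 and the simplices of K are:

  0-simplices (11): [v_0], [v_1], [v_2], [v_3], [v_4], [v_5], [v_6], [v_7], [v_8], [v_9], [v_10]
  1-simplices (17): (17 of them)
  2-simplices (8): [v_0,v_2,v_4], [v_0,v_2,v_6], [v_0,v_4,v_9], [v_0,v_6,v_9], [v_2,v_4,v_10], [v_2,v_6,v_10], [v_4,v_9,v_10], [v_6,v_9,v_10]

Hence C_0 ≅ Z^11, C_1 ≅ Z^17, C_2 ≅ Z^8.

∂_1: C_1 → C_0 is given by ∂[p,q] = [q] − [p].
The 11×17 boundary matrix has rank 9 and Smith normal form diag(1,1,1,1,1,1,1,1,1).

∂_2: C_2 → C_1 maps a triangle to the signed sum of its edges. For instance
  ∂[v_2,v_6,v_10] = [v_6,v_10] − [v_2,v_10] + [v_2,v_6],
  ∂[v_4,v_9,v_10] = [v_9,v_10] − [v_4,v_10] + [v_4,v_9].
This gives a 17×8 integer matrix of rank 7; reducing to Smith normal form yields diagonal entries (1,1,1,1,1,1,1).

Now H_k = ker ∂_k / im ∂_{k+1}, so:

  H_0: rank C_0 − rank ∂_1 = 11 − 9 = 2, and the invariant factors of ∂_1 are all 1, so H_0 = Z^2.
  H_1: rank ker ∂_1 − rank ∂_2 = (17 − 9) − 7 = 1, and the invariant factors of ∂_2 are all 1, so H_1 = Z.
  H_2: rank ker ∂_2 − rank ∂_3 = (8 − 7) − 0 = 1, and there is no ∂_3, so H_2 = Z.

As a check, the Euler characteristic is 11 − 17 + 8 = 2, which agrees with 2 − 1 + 1 = 2.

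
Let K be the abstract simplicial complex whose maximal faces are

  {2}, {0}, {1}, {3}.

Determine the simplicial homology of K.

H_0 = Z^4.

K has 4 vertices.
rank ∂_0 = 0, rank ∂_1 = 0 ⇒ b_0 = 4 − 0 − 0 = 4. So H_0 = Z^4.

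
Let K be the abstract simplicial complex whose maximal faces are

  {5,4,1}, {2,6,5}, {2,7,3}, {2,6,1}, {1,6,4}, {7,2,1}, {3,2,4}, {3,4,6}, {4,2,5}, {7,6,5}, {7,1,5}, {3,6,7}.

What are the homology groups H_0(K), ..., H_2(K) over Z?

H_0 ≅ Z,  H_1 ≅ Z/2Z,  H_2 = 0.

Order the vertices as 1 < 2 < 3 < 4 < 5 < 6 < 7. Listing each simplex with vertices in this order, K has dimension 2 with simplices:

  0-simplices (7): [1], [2], [3], [4], [5], [6], [7]
  1-simplices (18): [1,2], [1,4], [1,5], [1,6], [1,7], [2,3], [2,4], [2,5], [2,6], [2,7], [3,4], [3,6], [3,7], [4,5], [4,6], [5,6], [5,7], [6,7]
  2-simplices (12): [1,2,6], [1,2,7], [1,4,5], [1,4,6], [1,5,7], [2,3,4], [2,3,7], [2,4,5], [2,5,6], [3,4,6], [3,6,7], [5,6,7]

so the chain groups are C_0 ≅ Z^7, C_1 ≅ Z^18, C_2 ≅ Z^12.

∂_1: C_1 → C_0 maps an edge to its endpoints' difference, ∂[p,q] = q − p. For instance
  ∂[5,7] = [7] − [5].
The 7×18 boundary matrix has rank 6 and Smith normal form diag(1,1,1,1,1,1).

The boundary map ∂_2: C_2 → C_1 sends each 2-simplex [p,q,r] to [q,r] − [p,r] + [p,q]. For instance
  ∂[1,4,5] = [4,5] − [1,5] + [1,4],
  ∂[2,5,6] = [5,6] − [2,6] + [2,5].
The resulting 18×12 matrix has rank 12, and its Smith normal form has invariant factors (1,1,1,1,1,1,1,1,1,1,1,2).

Now H_k = ker ∂_k / im ∂_{k+1}, so:

  H_0: rank C_0 − rank ∂_1 = 7 − 6 = 1, and the invariant factors of ∂_1 are all 1, so H_0 ≅ Z.
  H_1: rank ker ∂_1 − rank ∂_2 = (18 − 6) − 12 = 0, and ∂_2 has invariant factor 2 > 1, so H_1 ≅ Z/2Z.
  H_2: rank ker ∂_2 − rank ∂_3 = (12 − 12) − 0 = 0, and there is no ∂_3, so H_2 ≅ 0.

(K is a triangulation of the real projective plane RP^2.)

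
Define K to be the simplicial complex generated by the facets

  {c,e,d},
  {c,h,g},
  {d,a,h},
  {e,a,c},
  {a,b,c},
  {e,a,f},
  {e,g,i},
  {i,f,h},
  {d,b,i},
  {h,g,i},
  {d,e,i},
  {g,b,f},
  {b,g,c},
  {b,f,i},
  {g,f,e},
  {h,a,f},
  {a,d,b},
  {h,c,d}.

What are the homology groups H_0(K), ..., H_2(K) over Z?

Take the total order a < b < c < d < e < f < g < h < i on the vertex set. Then K (dimension 2) consists of the simplices:

  0-simplices (9): a, b, c, d, e, f, g, h, i
  1-simplices (27): ab, ac, ad, ae, af, ah, bc, bd, bf, bg, bi, cd, ce, cg, ch, de, dh, di, ef, eg, ei, fg, fh, fi, gh, gi, hi
  2-simplices (18): abc, abd, ace, adh, aef, afh, bcg, bdi, bfg, bfi, cde, cdh, cgh, dei, efg, egi, fhi, ghi

giving chain groups C_0 ≅ Z^9, C_1 ≅ Z^27, C_2 ≅ Z^18.

∂_1: C_1 → C_0 is given by ∂[p,q] = [q] − [p]. For instance
  ∂hi = i − h.
The 9×27 boundary matrix has rank 8 and Smith normal form diag(1,1,1,1,1,1,1,1).

Boundary ∂_2: C_2 → C_1 acts by ∂[p,q,r] = [q,r] − [p,r] + [p,q]. For instance
  ∂bcg = cg − bg + bc,
  ∂cdh = dh − ch + cd.
The 27×18 boundary matrix has rank 18 and Smith normal form diag(1,1,1,1,1,1,1,1,1,1,1,1,1,1,1,1,1,2).

From H_k ≅ ker(∂_k) / im(∂_{k+1}) we obtain:

  H_0: rank C_0 − rank ∂_1 = 9 − 8 = 1, and the invariant factors of ∂_1 are all 1, so H_0 ≅ Z.
  H_1: rank ker ∂_1 − rank ∂_2 = (27 − 8) − 18 = 1, and ∂_2 has invariant factor 2 > 1, so H_1 ≅ Z ⊕ Z/2Z.
  H_2: rank ker ∂_2 − rank ∂_3 = (18 − 18) − 0 = 0, and there is no ∂_3, so H_2 ≅ 0.

H_0 ≅ Z,  H_1 ≅ Z ⊕ Z/2Z,  H_2 = 0.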